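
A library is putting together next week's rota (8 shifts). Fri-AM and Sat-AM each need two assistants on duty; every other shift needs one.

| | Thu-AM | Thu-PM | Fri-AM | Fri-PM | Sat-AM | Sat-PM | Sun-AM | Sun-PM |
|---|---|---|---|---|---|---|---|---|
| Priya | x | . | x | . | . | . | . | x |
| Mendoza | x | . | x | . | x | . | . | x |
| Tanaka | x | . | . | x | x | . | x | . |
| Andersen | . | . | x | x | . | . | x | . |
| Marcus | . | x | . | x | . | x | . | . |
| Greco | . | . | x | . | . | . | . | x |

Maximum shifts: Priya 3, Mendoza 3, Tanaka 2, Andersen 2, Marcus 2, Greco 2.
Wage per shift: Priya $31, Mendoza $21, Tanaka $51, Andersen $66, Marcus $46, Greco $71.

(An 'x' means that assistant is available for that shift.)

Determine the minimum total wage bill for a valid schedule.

Thu-PM can only be covered by Marcus, so that assignment is forced.
Sat-AM can only be covered by Mendoza and Tanaka, so that assignment is forced.
Sat-PM can only be covered by Marcus, so that assignment is forced.
Picking the cheapest available assistant for each shift independently would cost $355, but that ignores the shift limits.
An optimal schedule: Thu-AM→Mendoza, Thu-PM→Marcus, Fri-AM→Mendoza+Priya, Fri-PM→Andersen, Sat-AM→Mendoza+Tanaka, Sat-PM→Marcus, Sun-AM→Tanaka, Sun-PM→Priya.
Total: 21 + 46 + 21 + 31 + 66 + 21 + 51 + 46 + 51 + 31 = $385.

$385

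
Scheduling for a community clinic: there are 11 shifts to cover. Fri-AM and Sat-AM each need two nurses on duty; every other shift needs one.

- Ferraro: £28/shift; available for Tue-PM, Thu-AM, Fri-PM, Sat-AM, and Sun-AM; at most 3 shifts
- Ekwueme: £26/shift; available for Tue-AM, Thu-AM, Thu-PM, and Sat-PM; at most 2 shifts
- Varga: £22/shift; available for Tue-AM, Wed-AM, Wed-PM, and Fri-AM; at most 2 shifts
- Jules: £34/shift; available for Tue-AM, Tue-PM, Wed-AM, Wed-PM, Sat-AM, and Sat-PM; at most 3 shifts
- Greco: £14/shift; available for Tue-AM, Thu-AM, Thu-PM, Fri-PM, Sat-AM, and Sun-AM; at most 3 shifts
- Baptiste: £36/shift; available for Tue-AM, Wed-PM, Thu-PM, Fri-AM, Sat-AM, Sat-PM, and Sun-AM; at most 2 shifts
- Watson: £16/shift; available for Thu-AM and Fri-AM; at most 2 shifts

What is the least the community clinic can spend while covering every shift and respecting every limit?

£288

Picking the cheapest available nurse for each shift independently would cost £248, but that ignores the shift limits.
An optimal schedule: Tue-AM→Ekwueme, Tue-PM→Ferraro, Wed-AM→Varga, Wed-PM→Jules, Thu-AM→Watson, Thu-PM→Greco, Fri-AM→Watson+Varga, Fri-PM→Greco, Sat-AM→Greco+Ferraro, Sat-PM→Ekwueme, Sun-AM→Ferraro.
Total: 26 + 28 + 22 + 34 + 16 + 14 + 16 + 22 + 14 + 14 + 28 + 26 + 28 = £288.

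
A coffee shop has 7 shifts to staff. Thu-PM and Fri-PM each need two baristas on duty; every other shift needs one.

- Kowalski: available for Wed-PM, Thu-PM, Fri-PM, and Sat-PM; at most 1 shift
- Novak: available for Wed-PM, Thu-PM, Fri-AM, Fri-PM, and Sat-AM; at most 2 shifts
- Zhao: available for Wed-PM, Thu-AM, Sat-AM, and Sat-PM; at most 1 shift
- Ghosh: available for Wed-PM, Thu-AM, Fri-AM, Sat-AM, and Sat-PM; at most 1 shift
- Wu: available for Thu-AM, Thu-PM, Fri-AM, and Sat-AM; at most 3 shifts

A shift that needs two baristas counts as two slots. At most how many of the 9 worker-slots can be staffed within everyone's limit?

8

Total capacity across all baristas is 1+2+1+1+3 = 8, and 9 slots are needed, so at most 8 can be filled.
An assignment achieving 8: Thu-AM→Zhao, Thu-PM→Novak+Wu, Fri-AM→Wu, Fri-PM→Kowalski+Novak, Sat-AM→Wu, Sat-PM→Ghosh.
Loads: Kowalski 1/1, Novak 2/2, Zhao 1/1, Ghosh 1/1, Wu 3/3.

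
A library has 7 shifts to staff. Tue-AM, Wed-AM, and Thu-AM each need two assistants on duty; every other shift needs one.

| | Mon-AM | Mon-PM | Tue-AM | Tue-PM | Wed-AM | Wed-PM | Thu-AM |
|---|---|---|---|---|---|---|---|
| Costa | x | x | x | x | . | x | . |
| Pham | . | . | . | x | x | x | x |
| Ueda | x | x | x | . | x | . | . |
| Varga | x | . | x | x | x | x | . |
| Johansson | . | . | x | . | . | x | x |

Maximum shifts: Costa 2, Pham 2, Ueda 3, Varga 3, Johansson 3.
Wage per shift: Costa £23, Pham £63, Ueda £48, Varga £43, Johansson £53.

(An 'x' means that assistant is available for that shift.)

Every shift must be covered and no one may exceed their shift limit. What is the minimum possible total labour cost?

£435

Thu-AM can only be covered by Pham and Johansson, so that assignment is forced.
Picking the cheapest available assistant for each shift independently would cost £365, but that ignores the shift limits.
An optimal schedule: Mon-AM→Ueda, Mon-PM→Costa, Tue-AM→Varga+Ueda, Tue-PM→Costa, Wed-AM→Varga+Ueda, Wed-PM→Varga, Thu-AM→Johansson+Pham.
Total: 48 + 23 + 43 + 48 + 23 + 43 + 48 + 43 + 53 + 63 = £435.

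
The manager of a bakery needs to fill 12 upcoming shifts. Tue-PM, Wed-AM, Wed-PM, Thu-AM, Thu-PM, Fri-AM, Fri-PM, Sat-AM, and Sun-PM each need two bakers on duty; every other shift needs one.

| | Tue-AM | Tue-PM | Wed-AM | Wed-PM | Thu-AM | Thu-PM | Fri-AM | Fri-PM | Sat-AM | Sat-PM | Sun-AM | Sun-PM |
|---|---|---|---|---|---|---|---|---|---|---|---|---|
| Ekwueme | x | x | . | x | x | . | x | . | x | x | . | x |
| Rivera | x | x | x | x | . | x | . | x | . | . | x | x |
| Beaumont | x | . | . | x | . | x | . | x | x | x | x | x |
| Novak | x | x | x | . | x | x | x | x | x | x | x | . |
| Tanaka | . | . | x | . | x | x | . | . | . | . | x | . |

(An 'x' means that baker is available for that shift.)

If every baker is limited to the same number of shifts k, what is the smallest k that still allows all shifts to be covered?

5

With 5 bakers and 21 worker-slots to fill, someone must work at least ⌈21/5⌉ = 5 shifts, so k ≥ 5.
k = 5 works: Tue-AM→Beaumont, Tue-PM→Ekwueme+Rivera, Wed-AM→Rivera+Novak, Wed-PM→Ekwueme+Rivera, Thu-AM→Ekwueme+Novak, Thu-PM→Novak+Tanaka, Fri-AM→Ekwueme+Novak, Fri-PM→Rivera+Beaumont, Sat-AM→Ekwueme+Beaumont, Sat-PM→Beaumont, Sun-AM→Novak, Sun-PM→Rivera+Beaumont.
Loads: Ekwueme 5, Rivera 5, Beaumont 5, Novak 5, Tanaka 1 — all ≤ 5.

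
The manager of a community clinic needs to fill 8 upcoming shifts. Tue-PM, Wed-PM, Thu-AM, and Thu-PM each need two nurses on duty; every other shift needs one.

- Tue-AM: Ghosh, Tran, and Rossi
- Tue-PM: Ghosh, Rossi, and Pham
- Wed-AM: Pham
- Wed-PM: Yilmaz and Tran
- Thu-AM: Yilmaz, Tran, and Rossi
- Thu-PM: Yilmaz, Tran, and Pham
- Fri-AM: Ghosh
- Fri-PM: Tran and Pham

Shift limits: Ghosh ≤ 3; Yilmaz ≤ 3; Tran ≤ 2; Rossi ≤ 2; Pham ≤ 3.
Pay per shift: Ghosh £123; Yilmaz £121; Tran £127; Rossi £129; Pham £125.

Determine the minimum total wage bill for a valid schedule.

Wed-AM can only be covered by Pham, so that assignment is forced.
Wed-PM can only be covered by Yilmaz and Tran, so that assignment is forced.
Fri-AM can only be covered by Ghosh, so that assignment is forced.
Picking the cheapest available nurse for each shift independently would cost £1486, but that ignores the shift limits.
An optimal schedule: Tue-AM→Ghosh, Tue-PM→Ghosh+Pham, Wed-AM→Pham, Wed-PM→Yilmaz+Tran, Thu-AM→Yilmaz+Rossi, Thu-PM→Yilmaz+Tran, Fri-AM→Ghosh, Fri-PM→Pham.
Total: 123 + 123 + 125 + 125 + 121 + 127 + 121 + 129 + 121 + 127 + 123 + 125 = £1490.

£1490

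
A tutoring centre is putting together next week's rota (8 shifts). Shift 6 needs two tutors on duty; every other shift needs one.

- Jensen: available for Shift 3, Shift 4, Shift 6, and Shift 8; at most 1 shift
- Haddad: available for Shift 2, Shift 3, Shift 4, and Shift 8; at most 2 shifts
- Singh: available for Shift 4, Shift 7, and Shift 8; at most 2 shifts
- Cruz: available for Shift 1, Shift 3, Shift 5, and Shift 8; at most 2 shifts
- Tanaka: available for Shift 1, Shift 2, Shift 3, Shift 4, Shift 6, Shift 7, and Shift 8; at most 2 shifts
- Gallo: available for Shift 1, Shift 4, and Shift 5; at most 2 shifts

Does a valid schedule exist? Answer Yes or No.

Yes

Shift 6 can only be covered by Jensen and Tanaka, so that assignment is forced.
One valid schedule: Shift 1→Cruz, Shift 2→Haddad, Shift 3→Haddad, Shift 4→Singh, Shift 5→Cruz, Shift 6→Jensen+Tanaka, Shift 7→Singh, Shift 8→Tanaka.
Loads: Jensen 1/1, Haddad 2/2, Singh 2/2, Cruz 2/2, Tanaka 2/2, Gallo 0/2 — all within limits.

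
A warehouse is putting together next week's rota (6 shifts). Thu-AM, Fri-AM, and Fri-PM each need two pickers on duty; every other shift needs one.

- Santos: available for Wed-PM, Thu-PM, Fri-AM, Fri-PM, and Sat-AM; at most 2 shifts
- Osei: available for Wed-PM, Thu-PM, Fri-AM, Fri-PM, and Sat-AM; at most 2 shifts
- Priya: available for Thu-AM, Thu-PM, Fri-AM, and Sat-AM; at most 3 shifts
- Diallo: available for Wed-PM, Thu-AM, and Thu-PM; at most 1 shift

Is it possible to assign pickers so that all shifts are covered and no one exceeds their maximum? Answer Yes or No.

No

Total capacity is 2+2+3+1 = 8 but 9 worker-slots are needed — infeasible.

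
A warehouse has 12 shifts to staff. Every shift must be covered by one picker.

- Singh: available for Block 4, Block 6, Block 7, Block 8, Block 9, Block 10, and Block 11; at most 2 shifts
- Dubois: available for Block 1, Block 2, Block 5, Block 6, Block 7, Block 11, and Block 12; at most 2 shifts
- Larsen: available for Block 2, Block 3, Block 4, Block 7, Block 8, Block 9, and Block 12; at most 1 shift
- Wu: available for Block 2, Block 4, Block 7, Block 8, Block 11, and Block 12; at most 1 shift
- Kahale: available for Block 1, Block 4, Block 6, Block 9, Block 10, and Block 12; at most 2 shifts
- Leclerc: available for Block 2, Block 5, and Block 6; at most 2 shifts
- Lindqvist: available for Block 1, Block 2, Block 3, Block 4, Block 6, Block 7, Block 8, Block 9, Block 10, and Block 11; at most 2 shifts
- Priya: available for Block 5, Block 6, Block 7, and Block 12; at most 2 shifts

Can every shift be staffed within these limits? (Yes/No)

Yes

One valid schedule: Block 1→Dubois, Block 2→Leclerc, Block 3→Larsen, Block 4→Kahale, Block 5→Dubois, Block 6→Leclerc, Block 7→Lindqvist, Block 8→Singh, Block 9→Kahale, Block 10→Singh, Block 11→Wu, Block 12→Priya.
Loads: Singh 2/2, Dubois 2/2, Larsen 1/1, Wu 1/1, Kahale 2/2, Leclerc 2/2, Lindqvist 1/2, Priya 1/2 — all within limits.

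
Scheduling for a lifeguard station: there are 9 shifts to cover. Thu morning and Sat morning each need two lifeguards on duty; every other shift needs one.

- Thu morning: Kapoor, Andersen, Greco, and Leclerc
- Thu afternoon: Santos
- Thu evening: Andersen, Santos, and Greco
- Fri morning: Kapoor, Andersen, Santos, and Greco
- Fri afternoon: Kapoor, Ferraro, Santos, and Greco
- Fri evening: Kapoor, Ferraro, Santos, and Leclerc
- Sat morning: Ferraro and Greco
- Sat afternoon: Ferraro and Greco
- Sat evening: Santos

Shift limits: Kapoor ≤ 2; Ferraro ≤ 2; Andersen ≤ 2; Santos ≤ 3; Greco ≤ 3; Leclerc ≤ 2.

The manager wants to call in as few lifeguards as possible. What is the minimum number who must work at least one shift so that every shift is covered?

5

11 slots to fill and no one can take more than 3, so at least ⌈11/3⌉ = 4 lifeguards are needed.
Any 4 lifeguards together have capacity at most 3+3+2+2 = 10 < 11 slots, so 4 can never suffice.
Kapoor, Ferraro, Andersen, Santos, and Greco alone can cover everything: Thu morning→Kapoor+Andersen, Thu afternoon→Santos, Thu evening→Andersen, Fri morning→Santos, Fri afternoon→Greco, Fri evening→Kapoor, Sat morning→Ferraro+Greco, Sat afternoon→Ferraro, Sat evening→Santos.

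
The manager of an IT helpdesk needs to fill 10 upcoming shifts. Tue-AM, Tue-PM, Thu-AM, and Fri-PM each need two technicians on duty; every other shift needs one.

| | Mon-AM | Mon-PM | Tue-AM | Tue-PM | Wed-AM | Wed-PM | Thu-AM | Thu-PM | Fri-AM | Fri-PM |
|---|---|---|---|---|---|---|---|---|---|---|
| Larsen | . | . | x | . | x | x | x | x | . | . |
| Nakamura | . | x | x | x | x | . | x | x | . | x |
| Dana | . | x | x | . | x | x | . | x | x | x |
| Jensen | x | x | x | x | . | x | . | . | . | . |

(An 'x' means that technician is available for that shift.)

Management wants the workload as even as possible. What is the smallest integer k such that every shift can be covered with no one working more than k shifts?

4

With 4 technicians and 14 worker-slots to fill, someone must work at least ⌈14/4⌉ = 4 shifts, so k ≥ 4.
k = 4 works: Mon-AM→Jensen, Mon-PM→Nakamura, Tue-AM→Dana+Jensen, Tue-PM→Nakamura+Jensen, Wed-AM→Larsen, Wed-PM→Larsen, Thu-AM→Larsen+Nakamura, Thu-PM→Larsen, Fri-AM→Dana, Fri-PM→Nakamura+Dana.
Loads: Larsen 4, Nakamura 4, Dana 3, Jensen 3 — all ≤ 4.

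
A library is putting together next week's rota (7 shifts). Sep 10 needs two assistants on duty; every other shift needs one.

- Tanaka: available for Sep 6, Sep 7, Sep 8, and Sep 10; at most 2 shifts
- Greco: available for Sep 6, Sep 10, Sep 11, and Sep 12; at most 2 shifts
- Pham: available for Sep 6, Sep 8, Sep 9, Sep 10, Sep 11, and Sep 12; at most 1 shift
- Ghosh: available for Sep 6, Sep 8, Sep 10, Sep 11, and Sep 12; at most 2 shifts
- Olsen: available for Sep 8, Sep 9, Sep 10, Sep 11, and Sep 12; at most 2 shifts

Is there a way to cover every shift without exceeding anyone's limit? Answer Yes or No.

Sep 7 can only be covered by Tanaka, so that assignment is forced.
One valid schedule: Sep 6→Tanaka, Sep 7→Tanaka, Sep 8→Ghosh, Sep 9→Pham, Sep 10→Ghosh+Olsen, Sep 11→Greco, Sep 12→Greco.
Loads: Tanaka 2/2, Greco 2/2, Pham 1/1, Ghosh 2/2, Olsen 1/2 — all within limits.

Yes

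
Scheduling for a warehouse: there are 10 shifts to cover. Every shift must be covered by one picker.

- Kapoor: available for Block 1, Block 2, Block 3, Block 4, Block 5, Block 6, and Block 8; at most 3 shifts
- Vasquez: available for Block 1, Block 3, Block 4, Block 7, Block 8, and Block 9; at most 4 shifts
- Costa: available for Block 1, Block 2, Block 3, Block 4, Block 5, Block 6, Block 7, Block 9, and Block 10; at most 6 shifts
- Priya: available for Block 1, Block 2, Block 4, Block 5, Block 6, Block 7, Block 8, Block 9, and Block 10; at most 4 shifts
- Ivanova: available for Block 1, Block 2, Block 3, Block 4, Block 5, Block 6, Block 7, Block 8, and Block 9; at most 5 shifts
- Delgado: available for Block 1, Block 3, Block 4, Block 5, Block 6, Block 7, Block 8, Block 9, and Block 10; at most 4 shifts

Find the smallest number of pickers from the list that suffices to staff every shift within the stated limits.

2

10 slots to fill and no one can take more than 6, so at least ⌈10/6⌉ = 2 pickers are needed.
Vasquez and Costa alone can cover everything: Block 1→Vasquez, Block 2→Costa, Block 3→Vasquez, Block 4→Vasquez, Block 5→Costa, Block 6→Costa, Block 7→Costa, Block 8→Vasquez, Block 9→Costa, Block 10→Costa.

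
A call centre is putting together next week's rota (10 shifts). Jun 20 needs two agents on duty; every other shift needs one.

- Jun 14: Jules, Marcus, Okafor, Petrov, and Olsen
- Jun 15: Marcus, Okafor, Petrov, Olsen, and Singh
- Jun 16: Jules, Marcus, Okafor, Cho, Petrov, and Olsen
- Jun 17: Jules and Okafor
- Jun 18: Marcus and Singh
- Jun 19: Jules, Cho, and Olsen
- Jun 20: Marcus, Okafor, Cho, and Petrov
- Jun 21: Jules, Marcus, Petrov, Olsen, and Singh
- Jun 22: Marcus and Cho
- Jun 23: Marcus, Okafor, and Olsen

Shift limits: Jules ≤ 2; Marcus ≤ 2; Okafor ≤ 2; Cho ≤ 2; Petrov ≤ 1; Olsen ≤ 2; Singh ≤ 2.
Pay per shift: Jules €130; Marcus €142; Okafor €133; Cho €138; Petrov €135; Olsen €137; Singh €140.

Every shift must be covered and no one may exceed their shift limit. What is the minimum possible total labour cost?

Picking the cheapest available agent for each shift independently would cost €1462, but that ignores the shift limits.
An optimal schedule: Jun 14→Okafor, Jun 15→Olsen, Jun 16→Olsen, Jun 17→Jules, Jun 18→Singh, Jun 19→Jules, Jun 20→Petrov+Cho, Jun 21→Singh, Jun 22→Cho, Jun 23→Okafor.
Total: 133 + 137 + 137 + 130 + 140 + 130 + 135 + 138 + 140 + 138 + 133 = €1491.

€1491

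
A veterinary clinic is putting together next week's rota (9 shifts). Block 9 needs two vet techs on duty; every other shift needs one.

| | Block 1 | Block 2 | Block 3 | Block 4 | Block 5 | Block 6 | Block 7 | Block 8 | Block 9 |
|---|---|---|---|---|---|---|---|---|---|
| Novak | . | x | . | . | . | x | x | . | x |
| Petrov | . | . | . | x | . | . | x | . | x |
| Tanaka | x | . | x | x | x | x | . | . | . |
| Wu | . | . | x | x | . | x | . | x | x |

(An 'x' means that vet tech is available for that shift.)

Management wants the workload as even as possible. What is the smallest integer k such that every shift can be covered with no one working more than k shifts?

3

With 4 vet techs and 10 worker-slots to fill, someone must work at least ⌈10/4⌉ = 3 shifts, so k ≥ 3.
k = 3 works: Block 1→Tanaka, Block 2→Novak, Block 3→Tanaka, Block 4→Petrov, Block 5→Tanaka, Block 6→Novak, Block 7→Novak, Block 8→Wu, Block 9→Petrov+Wu.
Loads: Novak 3, Petrov 2, Tanaka 3, Wu 2 — all ≤ 3.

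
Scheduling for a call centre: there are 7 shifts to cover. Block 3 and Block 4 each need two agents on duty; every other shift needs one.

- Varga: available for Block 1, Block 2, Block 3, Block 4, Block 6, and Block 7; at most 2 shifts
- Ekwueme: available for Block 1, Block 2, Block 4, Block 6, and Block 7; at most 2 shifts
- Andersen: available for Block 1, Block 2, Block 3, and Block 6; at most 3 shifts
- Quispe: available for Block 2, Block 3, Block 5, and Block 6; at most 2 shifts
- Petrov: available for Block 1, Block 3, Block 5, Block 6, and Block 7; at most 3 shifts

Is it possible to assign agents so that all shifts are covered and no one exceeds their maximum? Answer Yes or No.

Block 4 can only be covered by Varga and Ekwueme, so that assignment is forced.
One valid schedule: Block 1→Ekwueme, Block 2→Andersen, Block 3→Andersen+Quispe, Block 4→Varga+Ekwueme, Block 5→Quispe, Block 6→Andersen, Block 7→Varga.
Loads: Varga 2/2, Ekwueme 2/2, Andersen 3/3, Quispe 2/2, Petrov 0/3 — all within limits.

Yes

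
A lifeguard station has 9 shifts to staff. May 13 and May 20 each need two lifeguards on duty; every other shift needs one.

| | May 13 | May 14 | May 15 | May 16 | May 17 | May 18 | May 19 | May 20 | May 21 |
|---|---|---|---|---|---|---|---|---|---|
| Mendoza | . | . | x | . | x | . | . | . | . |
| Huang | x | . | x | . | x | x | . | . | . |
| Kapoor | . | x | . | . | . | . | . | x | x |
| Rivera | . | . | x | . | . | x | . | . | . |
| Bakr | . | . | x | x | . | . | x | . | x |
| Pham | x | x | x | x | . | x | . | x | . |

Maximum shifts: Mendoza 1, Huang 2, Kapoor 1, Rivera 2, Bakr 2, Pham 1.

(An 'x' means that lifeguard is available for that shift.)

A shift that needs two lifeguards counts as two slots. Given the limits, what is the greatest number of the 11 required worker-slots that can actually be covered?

8

Total capacity across all lifeguards is 1+2+1+2+2+1 = 9, and 11 slots are needed, so at most 9 can be filled.
Shifts {May 13, May 20} need 4 slots but only Huang, Kapoor, and Pham are available for them, supplying at most 3 — so at least 1 slot must go unfilled.
An assignment achieving 8: May 13→Huang+Pham, May 14→Kapoor, May 15→Rivera, May 16→Bakr, May 17→Mendoza, May 18→Huang, May 19→Bakr.
Loads: Mendoza 1/1, Huang 2/2, Kapoor 1/1, Rivera 1/2, Bakr 2/2, Pham 1/1.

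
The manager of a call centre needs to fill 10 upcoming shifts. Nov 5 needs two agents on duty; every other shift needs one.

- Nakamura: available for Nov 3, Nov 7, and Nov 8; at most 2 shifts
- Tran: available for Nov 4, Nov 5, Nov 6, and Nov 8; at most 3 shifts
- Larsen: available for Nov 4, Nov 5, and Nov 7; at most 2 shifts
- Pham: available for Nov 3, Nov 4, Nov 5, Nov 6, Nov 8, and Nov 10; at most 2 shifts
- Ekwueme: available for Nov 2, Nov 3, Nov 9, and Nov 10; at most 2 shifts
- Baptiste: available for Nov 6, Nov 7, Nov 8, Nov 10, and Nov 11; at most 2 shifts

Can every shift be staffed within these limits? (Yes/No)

Yes

Nov 2 can only be covered by Ekwueme, so that assignment is forced.
Nov 9 can only be covered by Ekwueme, so that assignment is forced.
Nov 11 can only be covered by Baptiste, so that assignment is forced.
One valid schedule: Nov 2→Ekwueme, Nov 3→Nakamura, Nov 4→Tran, Nov 5→Tran+Larsen, Nov 6→Tran, Nov 7→Nakamura, Nov 8→Pham, Nov 9→Ekwueme, Nov 10→Pham, Nov 11→Baptiste.
Loads: Nakamura 2/2, Tran 3/3, Larsen 1/2, Pham 2/2, Ekwueme 2/2, Baptiste 1/2 — all within limits.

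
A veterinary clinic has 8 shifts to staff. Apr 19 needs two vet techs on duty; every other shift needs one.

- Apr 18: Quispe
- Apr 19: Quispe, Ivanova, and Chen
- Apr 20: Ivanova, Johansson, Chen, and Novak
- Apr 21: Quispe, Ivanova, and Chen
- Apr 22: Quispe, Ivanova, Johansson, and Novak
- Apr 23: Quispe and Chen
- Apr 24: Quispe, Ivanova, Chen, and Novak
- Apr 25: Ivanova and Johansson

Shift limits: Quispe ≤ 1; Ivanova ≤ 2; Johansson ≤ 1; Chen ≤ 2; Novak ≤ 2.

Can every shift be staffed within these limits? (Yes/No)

Total capacity is 1+2+1+2+2 = 8 but 9 worker-slots are needed — infeasible.

No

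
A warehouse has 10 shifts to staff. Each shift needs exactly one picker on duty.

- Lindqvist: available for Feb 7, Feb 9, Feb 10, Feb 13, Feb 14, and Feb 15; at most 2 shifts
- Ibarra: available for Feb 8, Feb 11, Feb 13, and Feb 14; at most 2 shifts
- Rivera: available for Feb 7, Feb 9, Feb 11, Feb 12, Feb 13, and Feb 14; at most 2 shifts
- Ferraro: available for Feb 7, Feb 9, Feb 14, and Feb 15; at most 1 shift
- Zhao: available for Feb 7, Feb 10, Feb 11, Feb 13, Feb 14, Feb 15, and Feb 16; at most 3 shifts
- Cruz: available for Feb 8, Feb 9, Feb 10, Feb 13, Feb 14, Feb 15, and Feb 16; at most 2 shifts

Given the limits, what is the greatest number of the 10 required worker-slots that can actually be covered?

10

Total capacity across all pickers is 2+2+2+1+3+2 = 12, and 10 slots are needed, so at most 10 can be filled.
An assignment achieving 10: Feb 7→Lindqvist, Feb 8→Ibarra, Feb 9→Rivera, Feb 10→Lindqvist, Feb 11→Ibarra, Feb 12→Rivera, Feb 13→Zhao, Feb 14→Zhao, Feb 15→Ferraro, Feb 16→Zhao.
Loads: Lindqvist 2/2, Ibarra 2/2, Rivera 2/2, Ferraro 1/1, Zhao 3/3, Cruz 0/2.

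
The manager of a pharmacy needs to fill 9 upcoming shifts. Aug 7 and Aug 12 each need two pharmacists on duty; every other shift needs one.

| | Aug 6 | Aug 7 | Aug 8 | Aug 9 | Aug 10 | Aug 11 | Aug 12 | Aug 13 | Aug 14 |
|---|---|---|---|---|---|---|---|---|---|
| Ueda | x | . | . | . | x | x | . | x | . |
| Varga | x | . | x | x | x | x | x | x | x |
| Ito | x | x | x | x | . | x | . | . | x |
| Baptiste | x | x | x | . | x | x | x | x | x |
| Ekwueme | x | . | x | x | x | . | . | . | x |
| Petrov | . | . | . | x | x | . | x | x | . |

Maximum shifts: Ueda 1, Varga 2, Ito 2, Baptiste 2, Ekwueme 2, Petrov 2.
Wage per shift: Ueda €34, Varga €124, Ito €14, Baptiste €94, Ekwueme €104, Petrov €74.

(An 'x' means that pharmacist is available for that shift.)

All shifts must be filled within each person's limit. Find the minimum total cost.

€854

Aug 7 can only be covered by Ito and Baptiste, so that assignment is forced.
Picking the cheapest available pharmacist for each shift independently would cost €414, but that ignores the shift limits.
An optimal schedule: Aug 6→Ekwueme, Aug 7→Ito+Baptiste, Aug 8→Varga, Aug 9→Ito, Aug 10→Petrov, Aug 11→Ueda, Aug 12→Varga+Baptiste, Aug 13→Petrov, Aug 14→Ekwueme.
Total: 104 + 14 + 94 + 124 + 14 + 74 + 34 + 124 + 94 + 74 + 104 = €854.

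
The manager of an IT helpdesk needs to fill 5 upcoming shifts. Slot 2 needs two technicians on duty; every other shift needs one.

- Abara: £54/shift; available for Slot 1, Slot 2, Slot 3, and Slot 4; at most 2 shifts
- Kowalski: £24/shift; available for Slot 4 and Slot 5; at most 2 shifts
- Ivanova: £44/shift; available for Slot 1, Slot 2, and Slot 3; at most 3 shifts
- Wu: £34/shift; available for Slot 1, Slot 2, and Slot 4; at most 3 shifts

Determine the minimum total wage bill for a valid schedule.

Slot 5 can only be covered by Kowalski, so that assignment is forced.
Picking the cheapest available technician for each shift independently would cost £204, and that bound is achievable.
An optimal schedule: Slot 1→Wu, Slot 2→Wu+Ivanova, Slot 3→Ivanova, Slot 4→Kowalski, Slot 5→Kowalski.
Total: 34 + 34 + 44 + 44 + 24 + 24 = £204.

£204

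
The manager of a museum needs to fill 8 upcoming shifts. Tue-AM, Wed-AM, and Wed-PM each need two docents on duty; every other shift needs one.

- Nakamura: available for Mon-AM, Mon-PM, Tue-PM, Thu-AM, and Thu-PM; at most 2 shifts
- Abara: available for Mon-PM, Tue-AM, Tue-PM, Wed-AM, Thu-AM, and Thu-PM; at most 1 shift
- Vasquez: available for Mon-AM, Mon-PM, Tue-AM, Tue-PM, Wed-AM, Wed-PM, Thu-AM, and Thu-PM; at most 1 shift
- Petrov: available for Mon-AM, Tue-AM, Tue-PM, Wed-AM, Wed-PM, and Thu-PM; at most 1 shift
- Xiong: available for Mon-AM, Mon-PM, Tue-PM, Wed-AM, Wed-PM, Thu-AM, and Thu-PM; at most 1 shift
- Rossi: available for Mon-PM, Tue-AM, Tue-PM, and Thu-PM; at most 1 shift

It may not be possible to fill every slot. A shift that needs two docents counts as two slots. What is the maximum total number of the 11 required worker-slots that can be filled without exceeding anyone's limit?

7

Total capacity across all docents is 2+1+1+1+1+1 = 7, and 11 slots are needed, so at most 7 can be filled.
An assignment achieving 7: Mon-AM→Nakamura, Tue-AM→Abara+Rossi, Wed-AM→Xiong, Wed-PM→Vasquez+Petrov, Thu-AM→Nakamura.
Loads: Nakamura 2/2, Abara 1/1, Vasquez 1/1, Petrov 1/1, Xiong 1/1, Rossi 1/1.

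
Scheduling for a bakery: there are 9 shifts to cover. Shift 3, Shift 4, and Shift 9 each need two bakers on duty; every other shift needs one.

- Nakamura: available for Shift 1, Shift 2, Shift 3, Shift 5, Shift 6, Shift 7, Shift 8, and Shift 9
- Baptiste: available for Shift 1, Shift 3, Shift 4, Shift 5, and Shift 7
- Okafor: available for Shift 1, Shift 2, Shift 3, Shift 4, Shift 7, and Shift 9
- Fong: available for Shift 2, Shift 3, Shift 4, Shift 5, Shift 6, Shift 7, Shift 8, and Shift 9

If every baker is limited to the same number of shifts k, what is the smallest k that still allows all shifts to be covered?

3

With 4 bakers and 12 worker-slots to fill, someone must work at least ⌈12/4⌉ = 3 shifts, so k ≥ 3.
k = 3 works: Shift 1→Nakamura, Shift 2→Okafor, Shift 3→Baptiste+Fong, Shift 4→Baptiste+Okafor, Shift 5→Baptiste, Shift 6→Nakamura, Shift 7→Fong, Shift 8→Nakamura, Shift 9→Okafor+Fong.
Loads: Nakamura 3, Baptiste 3, Okafor 3, Fong 3 — all ≤ 3.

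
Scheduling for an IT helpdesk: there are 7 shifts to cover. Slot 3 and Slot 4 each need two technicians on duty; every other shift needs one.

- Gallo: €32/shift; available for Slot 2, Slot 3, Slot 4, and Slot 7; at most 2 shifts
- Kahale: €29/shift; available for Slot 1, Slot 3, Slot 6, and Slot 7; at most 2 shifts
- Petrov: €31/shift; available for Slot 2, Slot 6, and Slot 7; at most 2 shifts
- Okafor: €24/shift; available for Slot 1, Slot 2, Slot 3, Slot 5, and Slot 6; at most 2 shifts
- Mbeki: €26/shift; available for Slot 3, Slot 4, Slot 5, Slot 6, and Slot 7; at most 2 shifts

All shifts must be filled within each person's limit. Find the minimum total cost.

Slot 4 can only be covered by Gallo and Mbeki, so that assignment is forced.
Picking the cheapest available technician for each shift independently would cost €230, but that ignores the shift limits.
An optimal schedule: Slot 1→Okafor, Slot 2→Petrov, Slot 3→Mbeki+Kahale, Slot 4→Mbeki+Gallo, Slot 5→Okafor, Slot 6→Kahale, Slot 7→Petrov.
Total: 24 + 31 + 26 + 29 + 26 + 32 + 24 + 29 + 31 = €252.

€252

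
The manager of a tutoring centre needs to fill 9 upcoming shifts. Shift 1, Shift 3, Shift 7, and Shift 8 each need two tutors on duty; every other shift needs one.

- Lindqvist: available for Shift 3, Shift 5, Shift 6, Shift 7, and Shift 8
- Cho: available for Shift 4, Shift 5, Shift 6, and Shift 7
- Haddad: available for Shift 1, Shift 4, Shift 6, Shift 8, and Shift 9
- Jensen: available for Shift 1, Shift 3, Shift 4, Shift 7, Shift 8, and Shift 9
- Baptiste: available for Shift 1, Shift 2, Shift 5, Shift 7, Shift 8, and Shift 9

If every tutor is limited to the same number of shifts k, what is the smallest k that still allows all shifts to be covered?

With 5 tutors and 13 worker-slots to fill, someone must work at least ⌈13/5⌉ = 3 shifts, so k ≥ 3.
k = 3 works: Shift 1→Haddad+Jensen, Shift 2→Baptiste, Shift 3→Lindqvist+Jensen, Shift 4→Cho, Shift 5→Lindqvist, Shift 6→Lindqvist, Shift 7→Cho+Jensen, Shift 8→Haddad+Baptiste, Shift 9→Haddad.
Loads: Lindqvist 3, Cho 2, Haddad 3, Jensen 3, Baptiste 2 — all ≤ 3.

3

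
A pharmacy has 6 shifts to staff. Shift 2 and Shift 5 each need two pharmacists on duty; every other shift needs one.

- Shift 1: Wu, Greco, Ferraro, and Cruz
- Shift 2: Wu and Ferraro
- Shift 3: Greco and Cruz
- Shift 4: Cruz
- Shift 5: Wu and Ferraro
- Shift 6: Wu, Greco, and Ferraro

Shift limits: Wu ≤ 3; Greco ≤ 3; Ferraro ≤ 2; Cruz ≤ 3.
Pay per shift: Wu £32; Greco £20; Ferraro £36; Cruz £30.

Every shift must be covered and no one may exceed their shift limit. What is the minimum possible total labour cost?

£226

Shift 2 can only be covered by Wu and Ferraro, so that assignment is forced.
Shift 4 can only be covered by Cruz, so that assignment is forced.
Shift 5 can only be covered by Wu and Ferraro, so that assignment is forced.
Picking the cheapest available pharmacist for each shift independently would cost £226, and that bound is achievable.
An optimal schedule: Shift 1→Greco, Shift 2→Wu+Ferraro, Shift 3→Greco, Shift 4→Cruz, Shift 5→Wu+Ferraro, Shift 6→Greco.
Total: 20 + 32 + 36 + 20 + 30 + 32 + 36 + 20 = £226.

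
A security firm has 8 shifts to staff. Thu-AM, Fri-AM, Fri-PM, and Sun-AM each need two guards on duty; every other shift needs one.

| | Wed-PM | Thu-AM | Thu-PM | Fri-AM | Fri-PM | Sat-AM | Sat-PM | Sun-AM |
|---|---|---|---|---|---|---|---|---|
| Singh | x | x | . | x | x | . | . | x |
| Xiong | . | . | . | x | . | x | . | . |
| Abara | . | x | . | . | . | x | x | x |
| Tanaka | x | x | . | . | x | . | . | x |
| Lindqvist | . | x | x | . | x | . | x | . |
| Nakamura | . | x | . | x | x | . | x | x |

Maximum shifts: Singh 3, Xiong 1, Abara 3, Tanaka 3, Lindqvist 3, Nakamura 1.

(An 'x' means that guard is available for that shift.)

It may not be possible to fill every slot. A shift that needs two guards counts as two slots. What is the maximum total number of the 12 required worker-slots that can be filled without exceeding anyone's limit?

Total capacity across all guards is 3+1+3+3+3+1 = 14, and 12 slots are needed, so at most 12 can be filled.
An assignment achieving 12: Wed-PM→Singh, Thu-AM→Abara+Tanaka, Thu-PM→Lindqvist, Fri-AM→Singh+Nakamura, Fri-PM→Singh+Tanaka, Sat-AM→Xiong, Sat-PM→Abara, Sun-AM→Abara+Tanaka.
Loads: Singh 3/3, Xiong 1/1, Abara 3/3, Tanaka 3/3, Lindqvist 1/3, Nakamura 1/1.

12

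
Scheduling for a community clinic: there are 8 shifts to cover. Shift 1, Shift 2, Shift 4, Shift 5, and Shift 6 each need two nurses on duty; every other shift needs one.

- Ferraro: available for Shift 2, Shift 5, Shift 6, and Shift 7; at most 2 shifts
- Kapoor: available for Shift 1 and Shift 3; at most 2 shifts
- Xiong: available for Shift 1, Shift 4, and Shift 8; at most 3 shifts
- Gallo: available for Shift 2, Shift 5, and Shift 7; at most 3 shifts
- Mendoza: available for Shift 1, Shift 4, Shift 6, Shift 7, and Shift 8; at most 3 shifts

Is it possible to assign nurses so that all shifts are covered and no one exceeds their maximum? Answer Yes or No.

No

Total capacity is 13 and 13 slots are needed, so capacity alone doesn't rule it out.
Shifts {Shift 2, Shift 5, Shift 6} need 6 worker-slots in total, but the nurses available for any of those shifts (Ferraro, Gallo, and Mendoza) can supply at most 5 among them. So no valid schedule exists.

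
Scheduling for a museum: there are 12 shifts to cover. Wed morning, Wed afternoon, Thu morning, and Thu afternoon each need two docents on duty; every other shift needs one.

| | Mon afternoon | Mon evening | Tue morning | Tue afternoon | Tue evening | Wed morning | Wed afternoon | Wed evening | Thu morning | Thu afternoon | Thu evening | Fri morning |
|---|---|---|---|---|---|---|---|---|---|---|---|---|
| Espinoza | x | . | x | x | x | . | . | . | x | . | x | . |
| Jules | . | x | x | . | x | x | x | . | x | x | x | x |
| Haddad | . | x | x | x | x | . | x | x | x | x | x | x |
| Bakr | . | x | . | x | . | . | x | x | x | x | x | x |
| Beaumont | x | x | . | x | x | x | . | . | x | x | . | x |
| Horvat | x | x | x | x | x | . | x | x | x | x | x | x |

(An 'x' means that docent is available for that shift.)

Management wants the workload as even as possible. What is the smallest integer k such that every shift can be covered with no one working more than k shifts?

3

With 6 docents and 16 worker-slots to fill, someone must work at least ⌈16/6⌉ = 3 shifts, so k ≥ 3.
k = 3 works: Mon afternoon→Espinoza, Mon evening→Jules, Tue morning→Espinoza, Tue afternoon→Espinoza, Tue evening→Jules, Wed morning→Jules+Beaumont, Wed afternoon→Bakr+Horvat, Wed evening→Haddad, Thu morning→Bakr+Beaumont, Thu afternoon→Bakr+Beaumont, Thu evening→Haddad, Fri morning→Haddad.
Loads: Espinoza 3, Jules 3, Haddad 3, Bakr 3, Beaumont 3, Horvat 1 — all ≤ 3.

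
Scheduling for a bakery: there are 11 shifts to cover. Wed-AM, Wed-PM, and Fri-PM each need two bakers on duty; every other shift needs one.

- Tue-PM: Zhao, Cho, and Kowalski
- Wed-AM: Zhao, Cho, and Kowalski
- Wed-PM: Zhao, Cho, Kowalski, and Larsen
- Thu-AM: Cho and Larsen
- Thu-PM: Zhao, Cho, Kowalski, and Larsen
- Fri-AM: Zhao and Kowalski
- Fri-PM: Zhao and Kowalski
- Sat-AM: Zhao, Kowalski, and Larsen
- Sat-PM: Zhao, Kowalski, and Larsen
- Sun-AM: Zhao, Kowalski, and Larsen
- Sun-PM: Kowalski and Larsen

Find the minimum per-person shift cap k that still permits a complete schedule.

With 4 bakers and 14 worker-slots to fill, someone must work at least ⌈14/4⌉ = 4 shifts, so k ≥ 4.
k = 4 works: Tue-PM→Zhao, Wed-AM→Zhao+Cho, Wed-PM→Cho+Larsen, Thu-AM→Cho, Thu-PM→Cho, Fri-AM→Zhao, Fri-PM→Zhao+Kowalski, Sat-AM→Kowalski, Sat-PM→Kowalski, Sun-AM→Larsen, Sun-PM→Kowalski.
Loads: Zhao 4, Cho 4, Kowalski 4, Larsen 2 — all ≤ 4.

4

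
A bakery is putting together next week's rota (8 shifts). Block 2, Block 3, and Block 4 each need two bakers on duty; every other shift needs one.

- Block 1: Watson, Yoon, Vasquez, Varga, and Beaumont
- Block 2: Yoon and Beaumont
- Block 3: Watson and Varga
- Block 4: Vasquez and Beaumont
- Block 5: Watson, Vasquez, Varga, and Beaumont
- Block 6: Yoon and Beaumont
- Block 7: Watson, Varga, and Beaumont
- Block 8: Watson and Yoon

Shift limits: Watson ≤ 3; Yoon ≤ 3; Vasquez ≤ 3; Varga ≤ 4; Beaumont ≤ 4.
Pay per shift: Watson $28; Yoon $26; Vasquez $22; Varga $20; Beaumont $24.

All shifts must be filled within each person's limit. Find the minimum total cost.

Block 2 can only be covered by Yoon and Beaumont, so that assignment is forced.
Block 3 can only be covered by Watson and Varga, so that assignment is forced.
Block 4 can only be covered by Vasquez and Beaumont, so that assignment is forced.
Picking the cheapest available baker for each shift independently would cost $254, and that bound is achievable.
An optimal schedule: Block 1→Varga, Block 2→Beaumont+Yoon, Block 3→Varga+Watson, Block 4→Vasquez+Beaumont, Block 5→Varga, Block 6→Beaumont, Block 7→Varga, Block 8→Yoon.
Total: 20 + 24 + 26 + 20 + 28 + 22 + 24 + 20 + 24 + 20 + 26 = $254.

$254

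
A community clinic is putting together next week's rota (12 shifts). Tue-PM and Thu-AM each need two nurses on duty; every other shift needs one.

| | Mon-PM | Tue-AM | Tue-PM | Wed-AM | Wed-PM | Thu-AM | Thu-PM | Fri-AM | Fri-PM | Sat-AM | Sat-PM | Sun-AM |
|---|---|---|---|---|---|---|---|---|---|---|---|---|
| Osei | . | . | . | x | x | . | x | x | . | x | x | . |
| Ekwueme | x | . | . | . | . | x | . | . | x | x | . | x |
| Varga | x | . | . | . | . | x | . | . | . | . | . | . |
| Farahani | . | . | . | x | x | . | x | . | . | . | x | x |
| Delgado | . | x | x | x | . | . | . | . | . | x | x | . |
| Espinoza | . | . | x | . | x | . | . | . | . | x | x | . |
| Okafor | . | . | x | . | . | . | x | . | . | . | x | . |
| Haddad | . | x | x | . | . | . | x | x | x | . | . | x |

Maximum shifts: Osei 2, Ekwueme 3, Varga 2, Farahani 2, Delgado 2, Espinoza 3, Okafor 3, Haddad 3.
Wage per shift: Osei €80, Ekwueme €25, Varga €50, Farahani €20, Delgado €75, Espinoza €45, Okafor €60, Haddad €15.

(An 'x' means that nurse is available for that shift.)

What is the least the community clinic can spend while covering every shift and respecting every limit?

Thu-AM can only be covered by Ekwueme and Varga, so that assignment is forced.
Picking the cheapest available nurse for each shift independently would cost €320, but that ignores the shift limits.
An optimal schedule: Mon-PM→Varga, Tue-AM→Haddad, Tue-PM→Espinoza+Okafor, Wed-AM→Farahani, Wed-PM→Espinoza, Thu-AM→Ekwueme+Varga, Thu-PM→Farahani, Fri-AM→Haddad, Fri-PM→Haddad, Sat-AM→Ekwueme, Sat-PM→Espinoza, Sun-AM→Ekwueme.
Total: 50 + 15 + 45 + 60 + 20 + 45 + 25 + 50 + 20 + 15 + 15 + 25 + 45 + 25 = €455.

€455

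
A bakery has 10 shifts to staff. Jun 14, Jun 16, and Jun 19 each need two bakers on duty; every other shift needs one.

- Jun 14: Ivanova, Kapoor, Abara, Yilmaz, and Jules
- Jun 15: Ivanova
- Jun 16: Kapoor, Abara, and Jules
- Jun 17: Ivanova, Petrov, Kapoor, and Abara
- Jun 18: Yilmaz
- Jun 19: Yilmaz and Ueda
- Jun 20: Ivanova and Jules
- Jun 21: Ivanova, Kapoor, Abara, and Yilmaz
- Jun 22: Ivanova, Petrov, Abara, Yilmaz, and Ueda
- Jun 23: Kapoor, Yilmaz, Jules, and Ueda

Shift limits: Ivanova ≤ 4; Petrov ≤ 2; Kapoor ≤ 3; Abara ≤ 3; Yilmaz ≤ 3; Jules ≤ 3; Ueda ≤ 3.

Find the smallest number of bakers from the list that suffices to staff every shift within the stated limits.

5

13 slots to fill and no one can take more than 4, so at least ⌈13/4⌉ = 4 bakers are needed.
Shifts {Jun 15, Jun 16, Jun 19} need 5 slots, but among the bakers available for them (Ivanova, Kapoor, Abara, Yilmaz, Jules, and Ueda) any 4 together supply at most 4. So 4 bakers are not enough.
Ivanova, Kapoor, Abara, Yilmaz, and Ueda alone can cover everything: Jun 14→Kapoor+Abara, Jun 15→Ivanova, Jun 16→Kapoor+Abara, Jun 17→Ivanova, Jun 18→Yilmaz, Jun 19→Yilmaz+Ueda, Jun 20→Ivanova, Jun 21→Ivanova, Jun 22→Abara, Jun 23→Kapoor.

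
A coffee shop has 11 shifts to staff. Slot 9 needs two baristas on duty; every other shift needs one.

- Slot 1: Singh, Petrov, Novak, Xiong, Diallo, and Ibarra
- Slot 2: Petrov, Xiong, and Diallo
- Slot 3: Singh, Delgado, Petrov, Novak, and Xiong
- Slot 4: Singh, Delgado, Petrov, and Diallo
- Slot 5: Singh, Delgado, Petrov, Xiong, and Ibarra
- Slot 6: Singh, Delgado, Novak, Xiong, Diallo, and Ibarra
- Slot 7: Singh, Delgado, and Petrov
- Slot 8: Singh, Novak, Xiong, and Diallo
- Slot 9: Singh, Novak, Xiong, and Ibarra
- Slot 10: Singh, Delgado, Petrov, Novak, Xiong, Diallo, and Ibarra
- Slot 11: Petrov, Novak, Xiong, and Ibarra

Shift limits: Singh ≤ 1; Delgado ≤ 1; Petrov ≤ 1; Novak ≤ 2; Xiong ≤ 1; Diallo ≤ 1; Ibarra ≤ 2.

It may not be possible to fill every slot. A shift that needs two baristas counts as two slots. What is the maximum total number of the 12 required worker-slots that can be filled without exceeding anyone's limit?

Total capacity across all baristas is 1+1+1+2+1+1+2 = 9, and 12 slots are needed, so at most 9 can be filled.
An assignment achieving 9: Slot 1→Diallo, Slot 2→Petrov, Slot 4→Delgado, Slot 5→Ibarra, Slot 7→Singh, Slot 8→Novak, Slot 9→Novak+Xiong, Slot 11→Ibarra.
Loads: Singh 1/1, Delgado 1/1, Petrov 1/1, Novak 2/2, Xiong 1/1, Diallo 1/1, Ibarra 2/2.

9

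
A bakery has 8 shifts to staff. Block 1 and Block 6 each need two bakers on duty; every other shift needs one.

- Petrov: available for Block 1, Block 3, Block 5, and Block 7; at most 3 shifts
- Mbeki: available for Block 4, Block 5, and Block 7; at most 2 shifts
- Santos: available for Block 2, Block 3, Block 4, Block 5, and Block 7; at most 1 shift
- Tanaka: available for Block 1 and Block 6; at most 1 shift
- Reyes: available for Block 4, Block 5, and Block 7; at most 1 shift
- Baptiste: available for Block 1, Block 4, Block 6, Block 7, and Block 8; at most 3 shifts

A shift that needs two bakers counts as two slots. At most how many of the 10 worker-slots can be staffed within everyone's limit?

Total capacity across all bakers is 3+2+1+1+1+3 = 11, and 10 slots are needed, so at most 10 can be filled.
An assignment achieving 10: Block 1→Petrov+Baptiste, Block 2→Santos, Block 3→Petrov, Block 4→Mbeki, Block 5→Petrov, Block 6→Tanaka+Baptiste, Block 7→Mbeki, Block 8→Baptiste.
Loads: Petrov 3/3, Mbeki 2/2, Santos 1/1, Tanaka 1/1, Reyes 0/1, Baptiste 3/3.

10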